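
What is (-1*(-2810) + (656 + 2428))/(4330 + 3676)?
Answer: 2947/4003 ≈ 0.73620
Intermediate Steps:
(-1*(-2810) + (656 + 2428))/(4330 + 3676) = (2810 + 3084)/8006 = 5894*(1/8006) = 2947/4003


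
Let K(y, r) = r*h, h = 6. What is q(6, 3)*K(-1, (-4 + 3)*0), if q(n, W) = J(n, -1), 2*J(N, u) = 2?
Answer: 0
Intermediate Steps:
J(N, u) = 1 (J(N, u) = (1/2)*2 = 1)
q(n, W) = 1
K(y, r) = 6*r (K(y, r) = r*6 = 6*r)
q(6, 3)*K(-1, (-4 + 3)*0) = 1*(6*((-4 + 3)*0)) = 1*(6*(-1*0)) = 1*(6*0) = 1*0 = 0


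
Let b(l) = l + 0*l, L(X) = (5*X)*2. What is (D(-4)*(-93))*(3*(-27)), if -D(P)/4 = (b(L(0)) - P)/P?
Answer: 30132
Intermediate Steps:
L(X) = 10*X
b(l) = l (b(l) = l + 0 = l)
D(P) = 4 (D(P) = -4*(10*0 - P)/P = -4*(0 - P)/P = -4*(-P)/P = -4*(-1) = 4)
(D(-4)*(-93))*(3*(-27)) = (4*(-93))*(3*(-27)) = -372*(-81) = 30132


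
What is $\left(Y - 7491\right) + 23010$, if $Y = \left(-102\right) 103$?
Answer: $5013$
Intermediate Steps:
$Y = -10506$
$\left(Y - 7491\right) + 23010 = \left(-10506 - 7491\right) + 23010 = -17997 + 23010 = 5013$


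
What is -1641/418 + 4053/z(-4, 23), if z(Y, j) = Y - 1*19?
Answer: -1731897/9614 ≈ -180.14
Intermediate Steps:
z(Y, j) = -19 + Y (z(Y, j) = Y - 19 = -19 + Y)
-1641/418 + 4053/z(-4, 23) = -1641/418 + 4053/(-19 - 4) = -1641*1/418 + 4053/(-23) = -1641/418 + 4053*(-1/23) = -1641/418 - 4053/23 = -1731897/9614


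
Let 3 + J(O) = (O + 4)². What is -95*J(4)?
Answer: -5795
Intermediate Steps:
J(O) = -3 + (4 + O)² (J(O) = -3 + (O + 4)² = -3 + (4 + O)²)
-95*J(4) = -95*(-3 + (4 + 4)²) = -95*(-3 + 8²) = -95*(-3 + 64) = -5795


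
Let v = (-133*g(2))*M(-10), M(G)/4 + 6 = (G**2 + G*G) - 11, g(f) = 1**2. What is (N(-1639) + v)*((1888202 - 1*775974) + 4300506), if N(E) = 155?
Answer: -526123157534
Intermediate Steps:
g(f) = 1
M(G) = -68 + 8*G**2 (M(G) = -24 + 4*((G**2 + G*G) - 11) = -24 + 4*((G**2 + G**2) - 11) = -24 + 4*(2*G**2 - 11) = -24 + 4*(-11 + 2*G**2) = -24 + (-44 + 8*G**2) = -68 + 8*G**2)
v = -97356 (v = (-133*1)*(-68 + 8*(-10)**2) = -133*(-68 + 8*100) = -133*(-68 + 800) = -133*732 = -97356)
(N(-1639) + v)*((1888202 - 1*775974) + 4300506) = (155 - 97356)*((1888202 - 1*775974) + 4300506) = -97201*((1888202 - 775974) + 4300506) = -97201*(1112228 + 4300506) = -97201*5412734 = -526123157534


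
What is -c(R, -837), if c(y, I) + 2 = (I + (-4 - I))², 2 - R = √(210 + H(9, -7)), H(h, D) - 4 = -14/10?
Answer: -14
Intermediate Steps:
H(h, D) = 13/5 (H(h, D) = 4 - 14/10 = 4 - 14*⅒ = 4 - 7/5 = 13/5)
R = 2 - √5315/5 (R = 2 - √(210 + 13/5) = 2 - √(1063/5) = 2 - √5315/5 ≈ -12.581)
c(y, I) = 14 (c(y, I) = -2 + (I + (-4 - I))² = -2 + (-4)² = -2 + 16 = 14)
-c(R, -837) = -1*14 = -14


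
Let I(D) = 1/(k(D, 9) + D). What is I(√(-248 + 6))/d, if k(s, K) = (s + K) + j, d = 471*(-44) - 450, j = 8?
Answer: I/(21174*(-17*I + 22*√2)) ≈ -6.3872e-7 + 1.169e-6*I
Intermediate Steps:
d = -21174 (d = -20724 - 450 = -21174)
k(s, K) = 8 + K + s (k(s, K) = (s + K) + 8 = (K + s) + 8 = 8 + K + s)
I(D) = 1/(17 + 2*D) (I(D) = 1/((8 + 9 + D) + D) = 1/((17 + D) + D) = 1/(17 + 2*D))
I(√(-248 + 6))/d = 1/((17 + 2*√(-248 + 6))*(-21174)) = -1/21174/(17 + 2*√(-242)) = -1/21174/(17 + 2*(11*I*√2)) = -1/21174/(17 + 22*I*√2) = -1/(21174*(17 + 22*I*√2))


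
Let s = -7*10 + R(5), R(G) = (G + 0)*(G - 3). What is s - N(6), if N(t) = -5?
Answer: -55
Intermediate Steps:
R(G) = G*(-3 + G)
s = -60 (s = -7*10 + 5*(-3 + 5) = -70 + 5*2 = -70 + 10 = -60)
s - N(6) = -60 - 1*(-5) = -60 + 5 = -55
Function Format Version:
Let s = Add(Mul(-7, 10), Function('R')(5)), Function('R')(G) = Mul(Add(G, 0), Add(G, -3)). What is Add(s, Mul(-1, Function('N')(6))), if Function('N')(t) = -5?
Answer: -55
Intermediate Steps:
Function('R')(G) = Mul(G, Add(-3, G))
s = -60 (s = Add(Mul(-7, 10), Mul(5, Add(-3, 5))) = Add(-70, Mul(5, 2)) = Add(-70, 10) = -60)
Add(s, Mul(-1, Function('N')(6))) = Add(-60, Mul(-1, -5)) = Add(-60, 5) = -55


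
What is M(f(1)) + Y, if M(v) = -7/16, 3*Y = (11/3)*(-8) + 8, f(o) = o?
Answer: -1087/144 ≈ -7.5486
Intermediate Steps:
Y = -64/9 (Y = ((11/3)*(-8) + 8)/3 = (-88/3 + 8)/3 = (⅓)*(-64/3) = -64/9 ≈ -7.1111)
M(v) = -7/16 (M(v) = -7*1/16 = -7/16)
M(f(1)) + Y = -7/16 - 64/9 = -1087/144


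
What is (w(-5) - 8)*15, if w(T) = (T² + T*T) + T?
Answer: 555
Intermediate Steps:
w(T) = T + 2*T² (w(T) = (T² + T²) + T = 2*T² + T = T + 2*T²)
(w(-5) - 8)*15 = (-5*(1 + 2*(-5)) - 8)*15 = (-5*(1 - 10) - 8)*15 = (-5*(-9) - 8)*15 = (45 - 8)*15 = 37*15 = 555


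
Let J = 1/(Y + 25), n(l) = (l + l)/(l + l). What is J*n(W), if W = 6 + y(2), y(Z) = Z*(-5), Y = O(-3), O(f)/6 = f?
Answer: ⅐ ≈ 0.14286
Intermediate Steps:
O(f) = 6*f
Y = -18 (Y = 6*(-3) = -18)
y(Z) = -5*Z
W = -4 (W = 6 - 5*2 = 6 - 10 = -4)
n(l) = 1 (n(l) = (2*l)/((2*l)) = (2*l)*(1/(2*l)) = 1)
J = ⅐ (J = 1/(-18 + 25) = 1/7 = ⅐ ≈ 0.14286)
J*n(W) = (⅐)*1 = ⅐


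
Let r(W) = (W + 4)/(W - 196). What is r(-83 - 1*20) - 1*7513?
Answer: -2246288/299 ≈ -7512.7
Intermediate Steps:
r(W) = (4 + W)/(-196 + W)
r(-83 - 1*20) - 1*7513 = (4 + (-83 - 1*20))/(-196 + (-83 - 1*20)) - 1*7513 = (4 + (-83 - 20))/(-196 + (-83 - 20)) - 7513 = (4 - 103)/(-196 - 103) - 7513 = -99/(-299) - 7513 = -1/299*(-99) - 7513 = 99/299 - 7513 = -2246288/299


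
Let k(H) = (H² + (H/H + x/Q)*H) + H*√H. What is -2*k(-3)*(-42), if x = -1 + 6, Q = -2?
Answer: 1134 - 252*I*√3 ≈ 1134.0 - 436.48*I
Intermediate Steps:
x = 5
k(H) = H² + H^(3/2) - 3*H/2 (k(H) = (H² + (H/H + 5/(-2))*H) + H*√H = (H² + (1 + 5*(-½))*H) + H^(3/2) = (H² + (1 - 5/2)*H) + H^(3/2) = (H² - 3*H/2) + H^(3/2) = H² + H^(3/2) - 3*H/2)
-2*k(-3)*(-42) = -2*((-3)² + (-3)^(3/2) - 3/2*(-3))*(-42) = -2*(9 - 3*I*√3 + 9/2)*(-42) = -2*(27/2 - 3*I*√3)*(-42) = (-27 + 6*I*√3)*(-42) = 1134 - 252*I*√3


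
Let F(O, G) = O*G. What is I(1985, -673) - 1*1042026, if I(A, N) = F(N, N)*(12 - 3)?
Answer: 3034335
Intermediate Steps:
F(O, G) = G*O
I(A, N) = 9*N² (I(A, N) = (N*N)*(12 - 3) = N²*9 = 9*N²)
I(1985, -673) - 1*1042026 = 9*(-673)² - 1*1042026 = 9*452929 - 1042026 = 4076361 - 1042026 = 3034335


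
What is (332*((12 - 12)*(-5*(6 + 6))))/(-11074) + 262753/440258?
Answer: 262753/440258 ≈ 0.59682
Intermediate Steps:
(332*((12 - 12)*(-5*(6 + 6))))/(-11074) + 262753/440258 = (332*(0*(-5*12)))*(-1/11074) + 262753*(1/440258) = (332*(0*(-60)))*(-1/11074) + 262753/440258 = (332*0)*(-1/11074) + 262753/440258 = 0*(-1/11074) + 262753/440258 = 0 + 262753/440258 = 262753/440258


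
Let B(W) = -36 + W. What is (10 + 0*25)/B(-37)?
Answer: -10/73 ≈ -0.13699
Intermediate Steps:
(10 + 0*25)/B(-37) = (10 + 0*25)/(-36 - 37) = (10 + 0)/(-73) = 10*(-1/73) = -10/73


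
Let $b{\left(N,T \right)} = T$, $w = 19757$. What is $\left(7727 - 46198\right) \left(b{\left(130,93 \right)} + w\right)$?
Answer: $-763649350$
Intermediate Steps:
$\left(7727 - 46198\right) \left(b{\left(130,93 \right)} + w\right) = \left(7727 - 46198\right) \left(93 + 19757\right) = \left(-38471\right) 19850 = -763649350$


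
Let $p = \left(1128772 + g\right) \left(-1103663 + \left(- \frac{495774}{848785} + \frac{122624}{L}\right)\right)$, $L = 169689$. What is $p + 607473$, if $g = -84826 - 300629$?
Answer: $- \frac{118157572177892078993152}{144029477865} \approx -8.2037 \cdot 10^{11}$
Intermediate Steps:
$g = -385455$ ($g = -84826 - 300629 = -385455$)
$p = - \frac{118157659671911086078297}{144029477865}$ ($p = \left(1128772 - 385455\right) \left(-1103663 + \left(- \frac{495774}{848785} + \frac{122624}{169689}\right)\right) = 743317 \left(-1103663 + \left(\left(-495774\right) \frac{1}{848785} + 122624 \cdot \frac{1}{169689}\right)\right) = 743317 \left(-1103663 + \left(- \frac{495774}{848785} + \frac{122624}{169689}\right)\right) = 743317 \left(-1103663 + \frac{19954017554}{144029477865}\right) = 743317 \left(- \frac{158959985674901941}{144029477865}\right) = - \frac{118157659671911086078297}{144029477865} \approx -8.2037 \cdot 10^{11}$)
$p + 607473 = - \frac{118157659671911086078297}{144029477865} + 607473 = - \frac{118157572177892078993152}{144029477865}$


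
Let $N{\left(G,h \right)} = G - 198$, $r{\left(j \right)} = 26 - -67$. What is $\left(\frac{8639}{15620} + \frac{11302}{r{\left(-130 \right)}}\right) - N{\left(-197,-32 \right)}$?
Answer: $\frac{751141367}{1452660} \approx 517.08$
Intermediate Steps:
$r{\left(j \right)} = 93$ ($r{\left(j \right)} = 26 + 67 = 93$)
$N{\left(G,h \right)} = -198 + G$
$\left(\frac{8639}{15620} + \frac{11302}{r{\left(-130 \right)}}\right) - N{\left(-197,-32 \right)} = \left(\frac{8639}{15620} + \frac{11302}{93}\right) - \left(-198 - 197\right) = \left(8639 \cdot \frac{1}{15620} + 11302 \cdot \frac{1}{93}\right) - -395 = \left(\frac{8639}{15620} + \frac{11302}{93}\right) + 395 = \frac{177340667}{1452660} + 395 = \frac{751141367}{1452660}$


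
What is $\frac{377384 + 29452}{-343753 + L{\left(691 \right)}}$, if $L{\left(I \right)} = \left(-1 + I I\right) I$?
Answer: $\frac{406836}{329594927} \approx 0.0012344$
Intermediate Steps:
$L{\left(I \right)} = I \left(-1 + I^{2}\right)$ ($L{\left(I \right)} = \left(-1 + I^{2}\right) I = I \left(-1 + I^{2}\right)$)
$\frac{377384 + 29452}{-343753 + L{\left(691 \right)}} = \frac{377384 + 29452}{-343753 + \left(691^{3} - 691\right)} = \frac{406836}{-343753 + \left(329939371 - 691\right)} = \frac{406836}{-343753 + 329938680} = \frac{406836}{329594927}$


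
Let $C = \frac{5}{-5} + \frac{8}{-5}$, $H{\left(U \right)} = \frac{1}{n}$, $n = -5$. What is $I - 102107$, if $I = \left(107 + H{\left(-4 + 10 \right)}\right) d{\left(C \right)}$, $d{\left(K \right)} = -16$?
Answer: $- \frac{519079}{5} \approx -1.0382 \cdot 10^{5}$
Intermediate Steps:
$H{\left(U \right)} = - \frac{1}{5}$ ($H{\left(U \right)} = \frac{1}{-5} = - \frac{1}{5}$)
$C = - \frac{13}{5}$ ($C = 5 \left(- \frac{1}{5}\right) + 8 \left(- \frac{1}{5}\right) = -1 - \frac{8}{5} = - \frac{13}{5} \approx -2.6$)
$I = - \frac{8544}{5}$ ($I = \left(107 - \frac{1}{5}\right) \left(-16\right) = \frac{534}{5} \left(-16\right) = - \frac{8544}{5} \approx -1708.8$)
$I - 102107 = - \frac{8544}{5} - 102107 = - \frac{519079}{5}$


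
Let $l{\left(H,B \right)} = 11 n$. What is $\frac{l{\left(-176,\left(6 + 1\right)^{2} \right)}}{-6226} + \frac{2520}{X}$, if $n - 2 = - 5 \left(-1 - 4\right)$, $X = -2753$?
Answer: $- \frac{1500651}{1558198} \approx -0.96307$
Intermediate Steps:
$n = 27$ ($n = 2 - 5 \left(-1 - 4\right) = 2 - -25 = 2 + 25 = 27$)
$l{\left(H,B \right)} = 297$ ($l{\left(H,B \right)} = 11 \cdot 27 = 297$)
$\frac{l{\left(-176,\left(6 + 1\right)^{2} \right)}}{-6226} + \frac{2520}{X} = \frac{297}{-6226} + \frac{2520}{-2753} = 297 \left(- \frac{1}{6226}\right) + 2520 \left(- \frac{1}{2753}\right) = - \frac{27}{566} - \frac{2520}{2753} = - \frac{1500651}{1558198}$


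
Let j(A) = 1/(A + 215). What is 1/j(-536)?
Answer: -321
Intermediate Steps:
j(A) = 1/(215 + A)
1/j(-536) = 1/(1/(215 - 536)) = 1/(1/(-321)) = 1/(-1/321) = -321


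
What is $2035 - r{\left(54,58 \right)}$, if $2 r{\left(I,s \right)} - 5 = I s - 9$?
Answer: $471$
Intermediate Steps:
$r{\left(I,s \right)} = -2 + \frac{I s}{2}$ ($r{\left(I,s \right)} = \frac{5}{2} + \frac{I s - 9}{2} = \frac{5}{2} + \frac{-9 + I s}{2} = \frac{5}{2} + \left(- \frac{9}{2} + \frac{I s}{2}\right) = -2 + \frac{I s}{2}$)
$2035 - r{\left(54,58 \right)} = 2035 - \left(-2 + \frac{1}{2} \cdot 54 \cdot 58\right) = 2035 - \left(-2 + 1566\right) = 2035 - 1564 = 471$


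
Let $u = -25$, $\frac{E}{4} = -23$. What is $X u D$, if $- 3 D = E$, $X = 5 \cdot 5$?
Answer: $- \frac{57500}{3} \approx -19167.0$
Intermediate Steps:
$E = -92$ ($E = 4 \left(-23\right) = -92$)
$X = 25$
$D = \frac{92}{3}$ ($D = \left(- \frac{1}{3}\right) \left(-92\right) = \frac{92}{3} \approx 30.667$)
$X u D = 25 \left(-25\right) \frac{92}{3} = \left(-625\right) \frac{92}{3} = - \frac{57500}{3}$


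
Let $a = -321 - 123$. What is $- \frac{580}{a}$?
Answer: $\frac{145}{111} \approx 1.3063$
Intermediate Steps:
$a = -444$ ($a = -321 - 123 = -444$)
$- \frac{580}{a} = - \frac{580}{-444} = \left(-580\right) \left(- \frac{1}{444}\right) = \frac{145}{111}$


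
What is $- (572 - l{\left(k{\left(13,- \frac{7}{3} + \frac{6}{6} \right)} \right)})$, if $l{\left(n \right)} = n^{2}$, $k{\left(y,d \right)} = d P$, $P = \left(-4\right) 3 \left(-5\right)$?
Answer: $5828$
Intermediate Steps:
$P = 60$ ($P = \left(-12\right) \left(-5\right) = 60$)
$k{\left(y,d \right)} = 60 d$ ($k{\left(y,d \right)} = d 60 = 60 d$)
$- (572 - l{\left(k{\left(13,- \frac{7}{3} + \frac{6}{6} \right)} \right)}) = - (572 - \left(60 \left(- \frac{7}{3} + \frac{6}{6}\right)\right)^{2}) = - (572 - \left(60 \left(\left(-7\right) \frac{1}{3} + 6 \cdot \frac{1}{6}\right)\right)^{2}) = - (572 - \left(60 \left(- \frac{7}{3} + 1\right)\right)^{2}) = - (572 - \left(60 \left(- \frac{4}{3}\right)\right)^{2}) = - (572 - \left(-80\right)^{2}) = - (572 - 6400) = \left(-1\right) \left(-5828\right) = 5828$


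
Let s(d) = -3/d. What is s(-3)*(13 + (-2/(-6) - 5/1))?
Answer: 25/3 ≈ 8.3333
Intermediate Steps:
s(-3)*(13 + (-2/(-6) - 5/1)) = (-3/(-3))*(13 + (-2/(-6) - 5/1)) = (-3*(-⅓))*(13 + (-2*(-⅙) - 5*1)) = 1*(13 + (⅓ - 5)) = 1*(13 - 14/3) = 1*(25/3) = 25/3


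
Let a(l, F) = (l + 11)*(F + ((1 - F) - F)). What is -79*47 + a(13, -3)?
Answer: -3617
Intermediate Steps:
a(l, F) = (1 - F)*(11 + l) (a(l, F) = (11 + l)*(F + (1 - 2*F)) = (11 + l)*(1 - F) = (1 - F)*(11 + l))
-79*47 + a(13, -3) = -79*47 + (11 + 13 - 11*(-3) - 1*(-3)*13) = -3713 + (11 + 13 + 33 + 39) = -3713 + 96 = -3617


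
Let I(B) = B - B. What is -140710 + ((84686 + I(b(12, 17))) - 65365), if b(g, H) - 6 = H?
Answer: -121389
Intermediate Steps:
b(g, H) = 6 + H
I(B) = 0
-140710 + ((84686 + I(b(12, 17))) - 65365) = -140710 + ((84686 + 0) - 65365) = -140710 + (84686 - 65365) = -140710 + 19321 = -121389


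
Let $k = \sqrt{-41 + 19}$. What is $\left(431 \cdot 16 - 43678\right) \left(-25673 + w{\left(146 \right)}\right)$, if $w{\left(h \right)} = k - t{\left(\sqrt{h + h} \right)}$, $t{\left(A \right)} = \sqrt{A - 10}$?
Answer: $944304286 + 36782 \sqrt{-10 + 2 \sqrt{73}} - 36782 i \sqrt{22} \approx 9.444 \cdot 10^{8} - 1.7252 \cdot 10^{5} i$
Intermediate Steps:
$k = i \sqrt{22}$ ($k = \sqrt{-22} = i \sqrt{22} \approx 4.6904 i$)
$t{\left(A \right)} = \sqrt{-10 + A}$
$w{\left(h \right)} = - \sqrt{-10 + \sqrt{2} \sqrt{h}} + i \sqrt{22}$ ($w{\left(h \right)} = i \sqrt{22} - \sqrt{-10 + \sqrt{h + h}} = i \sqrt{22} - \sqrt{-10 + \sqrt{2 h}} = i \sqrt{22} - \sqrt{-10 + \sqrt{2} \sqrt{h}} = - \sqrt{-10 + \sqrt{2} \sqrt{h}} + i \sqrt{22}$)
$\left(431 \cdot 16 - 43678\right) \left(-25673 + w{\left(146 \right)}\right) = \left(431 \cdot 16 - 43678\right) \left(-25673 - \left(\sqrt{-10 + \sqrt{2} \sqrt{146}} - i \sqrt{22}\right)\right) = \left(6896 - 43678\right) \left(-25673 - \left(\sqrt{-10 + 2 \sqrt{73}} - i \sqrt{22}\right)\right) = - 36782 \left(-25673 - \sqrt{-10 + 2 \sqrt{73}} + i \sqrt{22}\right) = 944304286 + 36782 \sqrt{-10 + 2 \sqrt{73}} - 36782 i \sqrt{22}$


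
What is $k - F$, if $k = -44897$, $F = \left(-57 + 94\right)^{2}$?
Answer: $-46266$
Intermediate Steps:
$F = 1369$ ($F = 37^{2} = 1369$)
$k - F = -44897 - 1369 = -46266$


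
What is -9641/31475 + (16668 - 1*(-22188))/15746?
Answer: 535592707/247802675 ≈ 2.1614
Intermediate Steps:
-9641/31475 + (16668 - 1*(-22188))/15746 = -9641*1/31475 + (16668 + 22188)*(1/15746) = -9641/31475 + 38856*(1/15746) = -9641/31475 + 19428/7873 = 535592707/247802675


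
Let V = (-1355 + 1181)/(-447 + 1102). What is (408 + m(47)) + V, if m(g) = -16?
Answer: 256586/655 ≈ 391.73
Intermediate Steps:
V = -174/655 ≈ -0.26565
(408 + m(47)) + V = (408 - 16) - 174/655 = 392 - 174/655 = 256586/655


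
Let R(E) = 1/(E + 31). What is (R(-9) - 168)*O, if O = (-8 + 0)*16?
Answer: 236480/11 ≈ 21498.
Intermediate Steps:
R(E) = 1/(31 + E)
O = -128 (O = -8*16 = -128)
(R(-9) - 168)*O = (1/(31 - 9) - 168)*(-128) = (1/22 - 168)*(-128) = -3695/22*(-128) = 236480/11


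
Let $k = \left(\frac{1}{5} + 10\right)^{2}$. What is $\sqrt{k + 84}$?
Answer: $\frac{\sqrt{4701}}{5} \approx 13.713$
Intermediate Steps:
$k = \frac{2601}{25}$ ($k = \left(\frac{1}{5} + 10\right)^{2} = \left(\frac{51}{5}\right)^{2} = \frac{2601}{25} \approx 104.04$)
$\sqrt{k + 84} = \sqrt{\frac{2601}{25} + 84} = \sqrt{\frac{4701}{25}} = \frac{\sqrt{4701}}{5}$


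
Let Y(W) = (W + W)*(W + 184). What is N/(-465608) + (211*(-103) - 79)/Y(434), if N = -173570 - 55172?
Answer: 1004882651/2230029516 ≈ 0.45061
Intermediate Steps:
N = -228742
Y(W) = 2*W*(184 + W) (Y(W) = (2*W)*(184 + W) = 2*W*(184 + W))
N/(-465608) + (211*(-103) - 79)/Y(434) = -228742/(-465608) + (211*(-103) - 79)/((2*434*(184 + 434))) = -228742*(-1/465608) + (-21733 - 79)/((2*434*618)) = 114371/232804 - 21812/536424 = 114371/232804 - 21812*1/536424 = 114371/232804 - 779/19158 = 1004882651/2230029516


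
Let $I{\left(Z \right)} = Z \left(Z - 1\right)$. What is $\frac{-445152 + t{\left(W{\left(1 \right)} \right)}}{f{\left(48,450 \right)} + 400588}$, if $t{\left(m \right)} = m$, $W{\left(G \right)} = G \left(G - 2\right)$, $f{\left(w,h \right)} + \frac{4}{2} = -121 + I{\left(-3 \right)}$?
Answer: $- \frac{445153}{400477} \approx -1.1116$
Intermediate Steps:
$I{\left(Z \right)} = Z \left(-1 + Z\right)$
$f{\left(w,h \right)} = -111$ ($f{\left(w,h \right)} = -2 - \left(121 + 3 \left(-1 - 3\right)\right) = -2 - 109 = -111$)
$W{\left(G \right)} = G \left(-2 + G\right)$
$\frac{-445152 + t{\left(W{\left(1 \right)} \right)}}{f{\left(48,450 \right)} + 400588} = \frac{-445152 + 1 \left(-2 + 1\right)}{-111 + 400588} = \frac{-445152 + 1 \left(-1\right)}{400477} = \left(-445152 - 1\right) \frac{1}{400477} = \left(-445153\right) \frac{1}{400477} = - \frac{445153}{400477}$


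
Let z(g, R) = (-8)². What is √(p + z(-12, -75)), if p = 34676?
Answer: 6*√965 ≈ 186.39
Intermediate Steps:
z(g, R) = 64
√(p + z(-12, -75)) = √(34676 + 64) = √34740 = 6*√965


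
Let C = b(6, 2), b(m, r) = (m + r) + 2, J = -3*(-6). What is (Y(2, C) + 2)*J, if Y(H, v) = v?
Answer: 216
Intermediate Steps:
J = 18
b(m, r) = 2 + m + r
C = 10 (C = 2 + 6 + 2 = 10)
(Y(2, C) + 2)*J = (10 + 2)*18 = 12*18 = 216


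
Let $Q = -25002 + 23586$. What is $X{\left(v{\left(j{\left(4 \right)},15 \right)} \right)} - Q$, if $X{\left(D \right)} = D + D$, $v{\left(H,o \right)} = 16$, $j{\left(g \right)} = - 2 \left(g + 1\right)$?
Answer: $1448$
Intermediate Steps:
$j{\left(g \right)} = -2 - 2 g$ ($j{\left(g \right)} = - 2 \left(1 + g\right) = -2 - 2 g$)
$X{\left(D \right)} = 2 D$
$Q = -1416$
$X{\left(v{\left(j{\left(4 \right)},15 \right)} \right)} - Q = 2 \cdot 16 - -1416 = 32 + 1416 = 1448$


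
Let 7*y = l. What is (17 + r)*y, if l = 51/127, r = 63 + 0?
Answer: 4080/889 ≈ 4.5894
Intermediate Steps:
r = 63
l = 51/127 (l = 51*(1/127) = 51/127 ≈ 0.40157)
y = 51/889 (y = (⅐)*(51/127) = 51/889 ≈ 0.057368)
(17 + r)*y = (17 + 63)*(51/889) = 80*(51/889) = 4080/889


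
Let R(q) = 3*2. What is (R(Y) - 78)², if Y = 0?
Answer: 5184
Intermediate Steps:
R(q) = 6
(R(Y) - 78)² = (6 - 78)² = (-72)² = 5184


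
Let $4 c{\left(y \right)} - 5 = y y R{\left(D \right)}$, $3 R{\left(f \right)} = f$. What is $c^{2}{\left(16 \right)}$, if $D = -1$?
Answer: $\frac{58081}{144} \approx 403.34$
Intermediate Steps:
$R{\left(f \right)} = \frac{f}{3}$
$c{\left(y \right)} = \frac{5}{4} - \frac{y^{2}}{12}$ ($c{\left(y \right)} = \frac{5}{4} + \frac{y y \frac{1}{3} \left(-1\right)}{4} = \frac{5}{4} + \frac{y^{2} \left(- \frac{1}{3}\right)}{4} = \frac{5}{4} + \frac{\left(- \frac{1}{3}\right) y^{2}}{4} = \frac{5}{4} - \frac{y^{2}}{12}$)
$c^{2}{\left(16 \right)} = \left(\frac{5}{4} - \frac{16^{2}}{12}\right)^{2} = \left(\frac{5}{4} - \frac{64}{3}\right)^{2} = \left(- \frac{241}{12}\right)^{2} = \frac{58081}{144}$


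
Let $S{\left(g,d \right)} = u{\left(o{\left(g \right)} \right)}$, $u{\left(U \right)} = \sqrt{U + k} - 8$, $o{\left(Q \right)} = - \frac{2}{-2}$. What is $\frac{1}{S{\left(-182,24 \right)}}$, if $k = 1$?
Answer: $- \frac{4}{31} - \frac{\sqrt{2}}{62} \approx -0.15184$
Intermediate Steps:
$o{\left(Q \right)} = 1$ ($o{\left(Q \right)} = \left(-2\right) \left(- \frac{1}{2}\right) = 1$)
$u{\left(U \right)} = -8 + \sqrt{1 + U}$ ($u{\left(U \right)} = \sqrt{U + 1} - 8 = \sqrt{1 + U} - 8 = -8 + \sqrt{1 + U}$)
$S{\left(g,d \right)} = -8 + \sqrt{2}$ ($S{\left(g,d \right)} = -8 + \sqrt{1 + 1} = -8 + \sqrt{2}$)
$\frac{1}{S{\left(-182,24 \right)}} = \frac{1}{-8 + \sqrt{2}}$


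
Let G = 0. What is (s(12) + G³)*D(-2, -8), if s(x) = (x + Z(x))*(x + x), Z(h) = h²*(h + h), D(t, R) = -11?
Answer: -915552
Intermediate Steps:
Z(h) = 2*h³ (Z(h) = h²*(2*h) = 2*h³)
s(x) = 2*x*(x + 2*x³) (s(x) = (x + 2*x³)*(x + x) = (x + 2*x³)*(2*x) = 2*x*(x + 2*x³))
(s(12) + G³)*D(-2, -8) = (12²*(2 + 4*12²) + 0³)*(-11) = (144*(2 + 4*144) + 0)*(-11) = (144*(2 + 576) + 0)*(-11) = (144*578 + 0)*(-11) = (83232 + 0)*(-11) = 83232*(-11) = -915552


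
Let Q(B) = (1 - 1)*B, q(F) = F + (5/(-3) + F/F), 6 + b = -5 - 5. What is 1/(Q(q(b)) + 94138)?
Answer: 1/94138 ≈ 1.0623e-5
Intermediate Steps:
b = -16 (b = -6 + (-5 - 5) = -6 - 10 = -16)
q(F) = -2/3 + F (q(F) = F + (5*(-1/3) + 1) = F + (-5/3 + 1) = F - 2/3 = -2/3 + F)
Q(B) = 0 (Q(B) = 0*B = 0)
1/(Q(q(b)) + 94138) = 1/(0 + 94138) = 1/94138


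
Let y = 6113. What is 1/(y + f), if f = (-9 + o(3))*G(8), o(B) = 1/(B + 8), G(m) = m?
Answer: 11/66459 ≈ 0.00016552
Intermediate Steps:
o(B) = 1/(8 + B)
f = -784/11 (f = (-9 + 1/(8 + 3))*8 = (-9 + 1/11)*8 = -98/11*8 = -784/11 ≈ -71.273)
1/(y + f) = 1/(6113 - 784/11) = 1/(66459/11) = 11/66459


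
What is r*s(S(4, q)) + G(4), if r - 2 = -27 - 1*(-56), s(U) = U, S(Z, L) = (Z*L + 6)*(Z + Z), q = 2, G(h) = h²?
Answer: 3488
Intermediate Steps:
S(Z, L) = 2*Z*(6 + L*Z) (S(Z, L) = (L*Z + 6)*(2*Z) = (6 + L*Z)*(2*Z) = 2*Z*(6 + L*Z))
r = 31 (r = 2 + (-27 - 1*(-56)) = 2 + (-27 + 56) = 2 + 29 = 31)
r*s(S(4, q)) + G(4) = 31*(2*4*(6 + 2*4)) + 4² = 31*(2*4*(6 + 8)) + 16 = 31*(2*4*14) + 16 = 31*112 + 16 = 3472 + 16 = 3488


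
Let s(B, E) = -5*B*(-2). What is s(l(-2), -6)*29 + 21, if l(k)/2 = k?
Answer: -1139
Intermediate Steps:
l(k) = 2*k
s(B, E) = 10*B
s(l(-2), -6)*29 + 21 = (10*(2*(-2)))*29 + 21 = (10*(-4))*29 + 21 = -40*29 + 21 = -1160 + 21 = -1139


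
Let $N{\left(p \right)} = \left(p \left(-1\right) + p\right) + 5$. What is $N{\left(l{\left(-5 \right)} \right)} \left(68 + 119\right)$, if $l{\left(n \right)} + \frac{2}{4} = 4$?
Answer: $935$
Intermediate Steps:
$l{\left(n \right)} = \frac{7}{2}$ ($l{\left(n \right)} = - \frac{1}{2} + 4 = \frac{7}{2}$)
$N{\left(p \right)} = 5$ ($N{\left(p \right)} = \left(- p + p\right) + 5 = 0 + 5 = 5$)
$N{\left(l{\left(-5 \right)} \right)} \left(68 + 119\right) = 5 \left(68 + 119\right) = 5 \cdot 187 = 935$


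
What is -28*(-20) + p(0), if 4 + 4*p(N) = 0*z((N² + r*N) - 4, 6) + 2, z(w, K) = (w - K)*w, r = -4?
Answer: 1119/2 ≈ 559.50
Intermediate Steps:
z(w, K) = w*(w - K)
p(N) = -½ (p(N) = -1 + (0*(((N² - 4*N) - 4)*(((N² - 4*N) - 4) - 1*6)) + 2)/4 = -1 + (0*((-4 + N² - 4*N)*((-4 + N² - 4*N) - 6)) + 2)/4 = -1 + (0*((-4 + N² - 4*N)*(-10 + N² - 4*N)) + 2)/4 = -1 + (0*((-10 + N² - 4*N)*(-4 + N² - 4*N)) + 2)/4 = -1 + (0 + 2)/4 = -1 + (¼)*2 = -1 + ½ = -½)
-28*(-20) + p(0) = -28*(-20) - ½ = 560 - ½ = 1119/2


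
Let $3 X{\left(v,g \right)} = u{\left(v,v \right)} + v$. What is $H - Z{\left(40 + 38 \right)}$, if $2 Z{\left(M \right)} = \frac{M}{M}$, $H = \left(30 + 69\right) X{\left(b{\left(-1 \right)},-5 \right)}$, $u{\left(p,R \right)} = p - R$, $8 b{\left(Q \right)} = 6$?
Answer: $\frac{97}{4} \approx 24.25$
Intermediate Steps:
$b{\left(Q \right)} = \frac{3}{4}$ ($b{\left(Q \right)} = \frac{1}{8} \cdot 6 = \frac{3}{4}$)
$X{\left(v,g \right)} = \frac{v}{3}$ ($X{\left(v,g \right)} = \frac{\left(v - v\right) + v}{3} = \frac{0 + v}{3} = \frac{v}{3}$)
$H = \frac{99}{4}$ ($H = \left(30 + 69\right) \frac{1}{3} \cdot \frac{3}{4} = 99 \cdot \frac{1}{4} = \frac{99}{4} \approx 24.75$)
$Z{\left(M \right)} = \frac{1}{2}$ ($Z{\left(M \right)} = \frac{M \frac{1}{M}}{2} = \frac{1}{2} \cdot 1 = \frac{1}{2}$)
$H - Z{\left(40 + 38 \right)} = \frac{99}{4} - \frac{1}{2} = \frac{97}{4}$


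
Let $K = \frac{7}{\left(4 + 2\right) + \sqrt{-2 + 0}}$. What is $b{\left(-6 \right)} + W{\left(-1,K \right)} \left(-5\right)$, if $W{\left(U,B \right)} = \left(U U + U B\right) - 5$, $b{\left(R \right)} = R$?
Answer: $\frac{371}{19} - \frac{35 i \sqrt{2}}{38} \approx 19.526 - 1.3026 i$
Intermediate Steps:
$K = \frac{7}{6 + i \sqrt{2}}$ ($K = \frac{7}{6 + \sqrt{-2}} = \frac{7}{6 + i \sqrt{2}} \approx 1.1053 - 0.26051 i$)
$W{\left(U,B \right)} = -5 + U^{2} + B U$ ($W{\left(U,B \right)} = \left(U^{2} + B U\right) - 5 = -5 + U^{2} + B U$)
$b{\left(-6 \right)} + W{\left(-1,K \right)} \left(-5\right) = -6 + \left(-5 + \left(-1\right)^{2} + \left(\frac{21}{19} - \frac{7 i \sqrt{2}}{38}\right) \left(-1\right)\right) \left(-5\right) = -6 + \left(-5 + 1 - \left(\frac{21}{19} - \frac{7 i \sqrt{2}}{38}\right)\right) \left(-5\right) = -6 + \left(- \frac{97}{19} + \frac{7 i \sqrt{2}}{38}\right) \left(-5\right) = -6 + \left(\frac{485}{19} - \frac{35 i \sqrt{2}}{38}\right) = \frac{371}{19} - \frac{35 i \sqrt{2}}{38}$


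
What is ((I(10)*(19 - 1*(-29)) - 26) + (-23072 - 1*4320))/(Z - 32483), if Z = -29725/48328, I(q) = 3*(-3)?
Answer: 1345934800/1569868149 ≈ 0.85736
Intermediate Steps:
I(q) = -9
Z = -29725/48328 (Z = -29725*1/48328 = -29725/48328 ≈ -0.61507)
((I(10)*(19 - 1*(-29)) - 26) + (-23072 - 1*4320))/(Z - 32483) = ((-9*(19 - 1*(-29)) - 26) + (-23072 - 1*4320))/(-29725/48328 - 32483) = ((-9*(19 + 29) - 26) + (-23072 - 4320))/(-1569868149/48328) = ((-9*48 - 26) - 27392)*(-48328/1569868149) = ((-432 - 26) - 27392)*(-48328/1569868149) = (-458 - 27392)*(-48328/1569868149) = -27850*(-48328/1569868149) = 1345934800/1569868149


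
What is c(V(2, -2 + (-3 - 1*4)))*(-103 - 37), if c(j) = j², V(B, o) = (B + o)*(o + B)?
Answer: -336140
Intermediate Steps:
V(B, o) = (B + o)² (V(B, o) = (B + o)*(B + o) = (B + o)²)
c(V(2, -2 + (-3 - 1*4)))*(-103 - 37) = ((2 + (-2 + (-3 - 1*4)))²)²*(-103 - 37) = ((2 + (-2 + (-3 - 4)))²)²*(-140) = ((2 + (-2 - 7))²)²*(-140) = ((2 - 9)²)²*(-140) = ((-7)²)²*(-140) = 49²*(-140) = 2401*(-140) = -336140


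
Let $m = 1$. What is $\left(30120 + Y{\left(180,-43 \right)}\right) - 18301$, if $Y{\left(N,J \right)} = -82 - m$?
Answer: $11736$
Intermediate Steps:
$Y{\left(N,J \right)} = -83$ ($Y{\left(N,J \right)} = -82 - 1 = -83$)
$\left(30120 + Y{\left(180,-43 \right)}\right) - 18301 = \left(30120 - 83\right) - 18301 = 30037 - 18301 = 11736$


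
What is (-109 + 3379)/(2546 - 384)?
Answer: 1635/1081 ≈ 1.5125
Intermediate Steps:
(-109 + 3379)/(2546 - 384) = 3270/2162 = 3270*(1/2162) = 1635/1081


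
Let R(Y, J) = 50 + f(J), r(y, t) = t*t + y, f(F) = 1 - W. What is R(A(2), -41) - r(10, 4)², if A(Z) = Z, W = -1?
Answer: -624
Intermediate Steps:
f(F) = 2 (f(F) = 1 - 1*(-1) = 1 + 1 = 2)
r(y, t) = y + t² (r(y, t) = t² + y = y + t²)
R(Y, J) = 52 (R(Y, J) = 50 + 2 = 52)
R(A(2), -41) - r(10, 4)² = 52 - (10 + 4²)² = 52 - (10 + 16)² = 52 - 1*26² = 52 - 1*676 = 52 - 676 = -624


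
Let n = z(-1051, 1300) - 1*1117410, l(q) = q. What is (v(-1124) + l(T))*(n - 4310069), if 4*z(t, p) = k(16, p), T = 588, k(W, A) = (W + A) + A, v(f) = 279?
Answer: -4705057275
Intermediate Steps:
k(W, A) = W + 2*A (k(W, A) = (A + W) + A = W + 2*A)
z(t, p) = 4 + p/2 (z(t, p) = (16 + 2*p)/4 = 4 + p/2)
n = -1116756 (n = (4 + (½)*1300) - 1*1117410 = (4 + 650) - 1117410 = 654 - 1117410 = -1116756)
(v(-1124) + l(T))*(n - 4310069) = (279 + 588)*(-1116756 - 4310069) = 867*(-5426825) = -4705057275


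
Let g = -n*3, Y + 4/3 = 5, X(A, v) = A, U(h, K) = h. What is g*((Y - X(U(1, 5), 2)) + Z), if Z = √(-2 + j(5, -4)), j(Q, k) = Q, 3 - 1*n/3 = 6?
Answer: 72 + 27*√3 ≈ 118.77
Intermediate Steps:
n = -9 (n = 9 - 3*6 = 9 - 18 = -9)
Y = 11/3 (Y = -4/3 + 5 = 11/3 ≈ 3.6667)
g = 27 (g = -1*(-9)*3 = 9*3 = 27)
Z = √3 (Z = √(-2 + 5) = √3 ≈ 1.7320)
g*((Y - X(U(1, 5), 2)) + Z) = 27*((11/3 - 1*1) + √3) = 27*((11/3 - 1) + √3) = 27*(8/3 + √3) = 72 + 27*√3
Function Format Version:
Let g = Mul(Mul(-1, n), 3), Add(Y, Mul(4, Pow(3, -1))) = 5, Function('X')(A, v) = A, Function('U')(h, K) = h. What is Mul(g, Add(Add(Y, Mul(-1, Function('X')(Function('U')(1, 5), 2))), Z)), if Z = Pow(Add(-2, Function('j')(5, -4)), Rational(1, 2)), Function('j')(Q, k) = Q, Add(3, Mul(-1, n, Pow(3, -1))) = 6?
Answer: Add(72, Mul(27, Pow(3, Rational(1, 2)))) ≈ 118.77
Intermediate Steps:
n = -9 (n = Add(9, Mul(-3, 6)) = Add(9, -18) = -9)
Y = Rational(11, 3) (Y = Add(Rational(-4, 3), 5) = Rational(11, 3) ≈ 3.6667)
g = 27 (g = Mul(Mul(-1, -9), 3) = Mul(9, 3) = 27)
Z = Pow(3, Rational(1, 2)) (Z = Pow(Add(-2, 5), Rational(1, 2)) = Pow(3, Rational(1, 2)) ≈ 1.7320)
Mul(g, Add(Add(Y, Mul(-1, Function('X')(Function('U')(1, 5), 2))), Z)) = Mul(27, Add(Add(Rational(11, 3), Mul(-1, 1)), Pow(3, Rational(1, 2)))) = Mul(27, Add(Add(Rational(11, 3), -1), Pow(3, Rational(1, 2)))) = Mul(27, Add(Rational(8, 3), Pow(3, Rational(1, 2)))) = Add(72, Mul(27, Pow(3, Rational(1, 2))))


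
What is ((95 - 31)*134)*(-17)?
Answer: -145792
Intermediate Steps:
((95 - 31)*134)*(-17) = (64*134)*(-17) = 8576*(-17) = -145792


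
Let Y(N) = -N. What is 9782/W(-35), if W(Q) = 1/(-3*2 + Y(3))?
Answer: -88038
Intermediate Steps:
W(Q) = -⅑ (W(Q) = 1/(-3*2 - 1*3) = 1/(-6 - 3) = 1/(-9) = -⅑)
9782/W(-35) = 9782/(-⅑) = 9782*(-9) = -88038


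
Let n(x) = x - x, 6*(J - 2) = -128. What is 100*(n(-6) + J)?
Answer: -5800/3 ≈ -1933.3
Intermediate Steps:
J = -58/3 (J = 2 + (1/6)*(-128) = 2 - 64/3 = -58/3 ≈ -19.333)
n(x) = 0
100*(n(-6) + J) = 100*(0 - 58/3) = 100*(-58/3) = -5800/3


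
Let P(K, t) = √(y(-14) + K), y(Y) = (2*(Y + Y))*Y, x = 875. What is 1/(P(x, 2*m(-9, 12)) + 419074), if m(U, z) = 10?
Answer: 419074/175623015817 - √1659/175623015817 ≈ 2.3860e-6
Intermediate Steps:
y(Y) = 4*Y² (y(Y) = (2*(2*Y))*Y = (4*Y)*Y = 4*Y²)
P(K, t) = √(784 + K) (P(K, t) = √(4*(-14)² + K) = √(4*196 + K) = √(784 + K))
1/(P(x, 2*m(-9, 12)) + 419074) = 1/(√(784 + 875) + 419074) = 1/(√1659 + 419074) = 1/(419074 + √1659)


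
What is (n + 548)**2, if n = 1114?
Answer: 2762244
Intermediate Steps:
(n + 548)**2 = (1114 + 548)**2 = 1662**2 = 2762244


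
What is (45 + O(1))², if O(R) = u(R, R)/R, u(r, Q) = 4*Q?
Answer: 2401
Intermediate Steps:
O(R) = 4 (O(R) = (4*R)/R = 4)
(45 + O(1))² = (45 + 4)² = 49² = 2401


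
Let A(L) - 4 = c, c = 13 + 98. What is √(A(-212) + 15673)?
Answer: 2*√3947 ≈ 125.65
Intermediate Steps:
c = 111
A(L) = 115 (A(L) = 4 + 111 = 115)
√(A(-212) + 15673) = √(115 + 15673) = √15788 = 2*√3947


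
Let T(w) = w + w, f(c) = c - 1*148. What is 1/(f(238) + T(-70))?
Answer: -1/50 ≈ -0.020000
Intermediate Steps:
f(c) = -148 + c (f(c) = c - 148 = -148 + c)
T(w) = 2*w
1/(f(238) + T(-70)) = 1/((-148 + 238) + 2*(-70)) = 1/(90 - 140) = 1/(-50) = -1/50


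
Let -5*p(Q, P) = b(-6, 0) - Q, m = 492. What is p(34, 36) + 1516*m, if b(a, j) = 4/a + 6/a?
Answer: 11188187/15 ≈ 7.4588e+5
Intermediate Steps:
b(a, j) = 10/a
p(Q, P) = 1/3 + Q/5 (p(Q, P) = -(10/(-6) - Q)/5 = -(10*(-1/6) - Q)/5 = -(-5/3 - Q)/5 = 1/3 + Q/5)
p(34, 36) + 1516*m = (1/3 + (1/5)*34) + 1516*492 = (1/3 + 34/5) + 745872 = 107/15 + 745872 = 11188187/15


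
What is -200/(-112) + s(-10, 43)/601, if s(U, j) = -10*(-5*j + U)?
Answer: 46525/8414 ≈ 5.5295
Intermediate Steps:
s(U, j) = -10*U + 50*j (s(U, j) = -10*(U - 5*j) = -10*U + 50*j)
-200/(-112) + s(-10, 43)/601 = -200/(-112) + (-10*(-10) + 50*43)/601 = -200*(-1/112) + (100 + 2150)*(1/601) = 25/14 + 2250*(1/601) = 25/14 + 2250/601 = 46525/8414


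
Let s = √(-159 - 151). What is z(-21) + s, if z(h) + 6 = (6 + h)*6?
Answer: -96 + I*√310 ≈ -96.0 + 17.607*I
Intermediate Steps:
z(h) = 30 + 6*h (z(h) = -6 + (6 + h)*6 = -6 + (36 + 6*h) = 30 + 6*h)
s = I*√310 (s = √(-310) = I*√310 ≈ 17.607*I)
z(-21) + s = (30 + 6*(-21)) + I*√310 = (30 - 126) + I*√310 = -96 + I*√310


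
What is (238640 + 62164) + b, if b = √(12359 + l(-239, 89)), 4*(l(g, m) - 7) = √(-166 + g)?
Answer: 300804 + 3*√(5496 + I*√5)/2 ≈ 3.0092e+5 + 0.022622*I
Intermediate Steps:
l(g, m) = 7 + √(-166 + g)/4
b = √(12366 + 9*I*√5/4) (b = √(12359 + (7 + √(-166 - 239)/4)) = √(12359 + (7 + √(-405)/4)) = √(12359 + (7 + (9*I*√5)/4)) = √(12359 + (7 + 9*I*√5/4)) = √(12366 + 9*I*√5/4) ≈ 111.2 + 0.0226*I)
(238640 + 62164) + b = (238640 + 62164) + 3*√(5496 + I*√5)/2 = 300804 + 3*√(5496 + I*√5)/2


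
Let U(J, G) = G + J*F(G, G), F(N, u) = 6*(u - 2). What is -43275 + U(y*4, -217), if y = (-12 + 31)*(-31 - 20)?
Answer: 5049572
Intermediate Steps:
y = -969 (y = 19*(-51) = -969)
F(N, u) = -12 + 6*u (F(N, u) = 6*(-2 + u) = -12 + 6*u)
U(J, G) = G + J*(-12 + 6*G)
-43275 + U(y*4, -217) = -43275 + (-217 + 6*(-969*4)*(-2 - 217)) = -43275 + (-217 + 6*(-3876)*(-219)) = -43275 + (-217 + 5093064) = -43275 + 5092847 = 5049572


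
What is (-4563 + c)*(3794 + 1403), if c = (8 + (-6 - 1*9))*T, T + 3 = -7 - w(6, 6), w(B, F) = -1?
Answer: -23386500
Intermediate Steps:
T = -9 (T = -3 + (-7 - 1*(-1)) = -3 + (-7 + 1) = -3 - 6 = -9)
c = 63 (c = (8 + (-6 - 1*9))*(-9) = (8 + (-6 - 9))*(-9) = (8 - 15)*(-9) = -7*(-9) = 63)
(-4563 + c)*(3794 + 1403) = (-4563 + 63)*(3794 + 1403) = -4500*5197 = -23386500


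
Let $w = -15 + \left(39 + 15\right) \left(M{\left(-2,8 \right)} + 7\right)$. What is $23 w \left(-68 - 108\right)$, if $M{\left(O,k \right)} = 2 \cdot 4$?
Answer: $-3218160$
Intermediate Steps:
$M{\left(O,k \right)} = 8$
$w = 795$ ($w = -15 + \left(39 + 15\right) \left(8 + 7\right) = -15 + 54 \cdot 15 = -15 + 810 = 795$)
$23 w \left(-68 - 108\right) = 23 \cdot 795 \left(-68 - 108\right) = 18285 \left(-68 - 108\right) = 18285 \left(-176\right) = -3218160$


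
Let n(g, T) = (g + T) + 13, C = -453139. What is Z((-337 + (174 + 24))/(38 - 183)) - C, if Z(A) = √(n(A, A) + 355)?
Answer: 453139 + √7777510/145 ≈ 4.5316e+5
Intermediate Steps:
n(g, T) = 13 + T + g (n(g, T) = (T + g) + 13 = 13 + T + g)
Z(A) = √(368 + 2*A) (Z(A) = √((13 + A + A) + 355) = √((13 + 2*A) + 355) = √(368 + 2*A))
Z((-337 + (174 + 24))/(38 - 183)) - C = √(368 + 2*((-337 + (174 + 24))/(38 - 183))) - 1*(-453139) = √(368 + 2*((-337 + 198)/(-145))) + 453139 = √(368 + 2*(-139*(-1/145))) + 453139 = √(368 + 2*(139/145)) + 453139 = √(368 + 278/145) + 453139 = √(53638/145) + 453139 = √7777510/145 + 453139 = 453139 + √7777510/145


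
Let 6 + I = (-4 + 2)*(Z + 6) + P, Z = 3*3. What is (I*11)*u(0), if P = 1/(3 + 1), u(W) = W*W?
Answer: 0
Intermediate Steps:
u(W) = W**2
Z = 9
P = 1/4 ≈ 0.25000
I = -143/4 (I = -6 + ((-4 + 2)*(9 + 6) + 1/4) = -6 + (-2*15 + 1/4) = -6 + (-30 + 1/4) = -6 - 119/4 = -143/4 ≈ -35.750)
(I*11)*u(0) = -143/4*11*0**2 = -1573/4*0 = 0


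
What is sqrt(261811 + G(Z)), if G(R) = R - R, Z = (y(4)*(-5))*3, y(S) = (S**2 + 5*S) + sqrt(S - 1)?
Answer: sqrt(261811) ≈ 511.67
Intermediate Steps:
y(S) = S**2 + sqrt(-1 + S) + 5*S (y(S) = (S**2 + 5*S) + sqrt(-1 + S) = S**2 + sqrt(-1 + S) + 5*S)
Z = -540 - 15*sqrt(3) (Z = ((4**2 + sqrt(-1 + 4) + 5*4)*(-5))*3 = ((16 + sqrt(3) + 20)*(-5))*3 = ((36 + sqrt(3))*(-5))*3 = (-180 - 5*sqrt(3))*3 = -540 - 15*sqrt(3) ≈ -565.98)
G(R) = 0
sqrt(261811 + G(Z)) = sqrt(261811 + 0) = sqrt(261811)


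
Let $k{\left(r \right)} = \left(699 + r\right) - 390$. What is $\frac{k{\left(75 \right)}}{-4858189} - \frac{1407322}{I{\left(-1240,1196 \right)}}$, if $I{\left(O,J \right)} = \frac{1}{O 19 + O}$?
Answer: $\frac{169558499244478016}{4858189} \approx 3.4902 \cdot 10^{10}$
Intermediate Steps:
$I{\left(O,J \right)} = \frac{1}{20 O}$ ($I{\left(O,J \right)} = \frac{1}{19 O + O} = \frac{1}{20 O}$)
$k{\left(r \right)} = 309 + r$
$\frac{k{\left(75 \right)}}{-4858189} - \frac{1407322}{I{\left(-1240,1196 \right)}} = \frac{309 + 75}{-4858189} - \frac{1407322}{\frac{1}{20} \frac{1}{-1240}} = 384 \left(- \frac{1}{4858189}\right) - \frac{1407322}{\frac{1}{20} \left(- \frac{1}{1240}\right)} = - \frac{384}{4858189} - \frac{1407322}{- \frac{1}{24800}} = - \frac{384}{4858189} - -34901585600 = - \frac{384}{4858189} + 34901585600 = \frac{169558499244478016}{4858189}$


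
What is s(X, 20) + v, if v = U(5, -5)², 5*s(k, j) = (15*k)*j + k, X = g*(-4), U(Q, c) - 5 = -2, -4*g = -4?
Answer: -1159/5 ≈ -231.80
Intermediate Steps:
g = 1 (g = -¼*(-4) = 1)
U(Q, c) = 3 (U(Q, c) = 5 - 2 = 3)
X = -4 (X = 1*(-4) = -4)
s(k, j) = k/5 + 3*j*k (s(k, j) = ((15*k)*j + k)/5 = (15*j*k + k)/5 = (k + 15*j*k)/5 = k/5 + 3*j*k)
v = 9 (v = 3² = 9)
s(X, 20) + v = (⅕)*(-4)*(1 + 15*20) + 9 = (⅕)*(-4)*(1 + 300) + 9 = (⅕)*(-4)*301 + 9 = -1204/5 + 9 = -1159/5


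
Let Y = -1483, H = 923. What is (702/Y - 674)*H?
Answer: -923225212/1483 ≈ -6.2254e+5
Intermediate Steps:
(702/Y - 674)*H = (702/(-1483) - 674)*923 = (702*(-1/1483) - 674)*923 = (-702/1483 - 674)*923 = -1000244/1483*923 = -923225212/1483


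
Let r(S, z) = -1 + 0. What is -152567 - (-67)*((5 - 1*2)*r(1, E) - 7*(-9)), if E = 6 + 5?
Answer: -148547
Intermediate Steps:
E = 11
r(S, z) = -1
-152567 - (-67)*((5 - 1*2)*r(1, E) - 7*(-9)) = -152567 - (-67)*((5 - 1*2)*(-1) - 7*(-9)) = -152567 - (-67)*((5 - 2)*(-1) + 63) = -152567 - (-67)*(3*(-1) + 63) = -152567 - (-67)*(-3 + 63) = -152567 - (-67)*60 = -152567 - 1*(-4020) = -152567 + 4020 = -148547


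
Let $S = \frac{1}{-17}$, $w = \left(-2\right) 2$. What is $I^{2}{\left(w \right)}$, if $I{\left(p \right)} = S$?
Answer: $\frac{1}{289} \approx 0.0034602$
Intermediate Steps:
$w = -4$
$S = - \frac{1}{17} \approx -0.058824$
$I{\left(p \right)} = - \frac{1}{17}$
$I^{2}{\left(w \right)} = \left(- \frac{1}{17}\right)^{2} = \frac{1}{289}$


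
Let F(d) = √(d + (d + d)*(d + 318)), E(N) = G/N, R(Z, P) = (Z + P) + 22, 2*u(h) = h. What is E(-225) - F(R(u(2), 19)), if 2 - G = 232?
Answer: 46/45 - 7*√618 ≈ -173.00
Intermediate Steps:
G = -230 (G = 2 - 1*232 = 2 - 232 = -230)
u(h) = h/2
R(Z, P) = 22 + P + Z (R(Z, P) = (P + Z) + 22 = 22 + P + Z)
E(N) = -230/N
F(d) = √(d + 2*d*(318 + d)) (F(d) = √(d + (2*d)*(318 + d)) = √(d + 2*d*(318 + d)))
E(-225) - F(R(u(2), 19)) = -230/(-225) - √((22 + 19 + (½)*2)*(637 + 2*(22 + 19 + (½)*2))) = -230*(-1/225) - √((22 + 19 + 1)*(637 + 2*(22 + 19 + 1))) = 46/45 - √(42*(637 + 2*42)) = 46/45 - √(42*(637 + 84)) = 46/45 - √(42*721) = 46/45 - √30282 = 46/45 - 7*√618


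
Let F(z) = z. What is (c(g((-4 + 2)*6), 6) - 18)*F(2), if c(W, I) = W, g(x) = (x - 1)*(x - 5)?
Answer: 406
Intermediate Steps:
g(x) = (-1 + x)*(-5 + x)
(c(g((-4 + 2)*6), 6) - 18)*F(2) = ((5 + ((-4 + 2)*6)**2 - 6*(-4 + 2)*6) - 18)*2 = ((5 + (-2*6)**2 - (-12)*6) - 18)*2 = ((5 + (-12)**2 - 6*(-12)) - 18)*2 = ((5 + 144 + 72) - 18)*2 = (221 - 18)*2 = 203*2 = 406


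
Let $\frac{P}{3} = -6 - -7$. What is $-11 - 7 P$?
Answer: $-32$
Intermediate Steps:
$P = 3$ ($P = 3 \left(-6 - -7\right) = 3 \left(-6 + 7\right) = 3 \cdot 1 = 3$)
$-11 - 7 P = -11 - 21 = -32$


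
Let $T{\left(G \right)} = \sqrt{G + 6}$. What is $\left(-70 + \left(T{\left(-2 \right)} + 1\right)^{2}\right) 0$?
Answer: $0$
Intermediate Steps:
$T{\left(G \right)} = \sqrt{6 + G}$
$\left(-70 + \left(T{\left(-2 \right)} + 1\right)^{2}\right) 0 = \left(-70 + \left(\sqrt{6 - 2} + 1\right)^{2}\right) 0 = \left(-70 + \left(\sqrt{4} + 1\right)^{2}\right) 0 = \left(-70 + \left(2 + 1\right)^{2}\right) 0 = \left(-70 + 3^{2}\right) 0 = \left(-70 + 9\right) 0 = \left(-61\right) 0 = 0$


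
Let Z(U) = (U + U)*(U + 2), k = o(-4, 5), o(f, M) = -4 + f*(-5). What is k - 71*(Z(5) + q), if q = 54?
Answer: -8788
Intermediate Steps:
o(f, M) = -4 - 5*f
k = 16 (k = -4 - 5*(-4) = -4 + 20 = 16)
Z(U) = 2*U*(2 + U) (Z(U) = (2*U)*(2 + U) = 2*U*(2 + U))
k - 71*(Z(5) + q) = 16 - 71*(2*5*(2 + 5) + 54) = 16 - 71*(2*5*7 + 54) = 16 - 71*(70 + 54) = 16 - 71*124 = 16 - 8804 = -8788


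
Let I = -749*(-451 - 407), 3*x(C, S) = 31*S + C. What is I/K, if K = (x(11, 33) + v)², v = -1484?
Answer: 2891889/5841362 ≈ 0.49507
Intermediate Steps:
x(C, S) = C/3 + 31*S/3 (x(C, S) = (31*S + C)/3 = (C + 31*S)/3 = C/3 + 31*S/3)
I = 642642 (I = -749*(-858) = 642642)
K = 11682724/9 (K = (((⅓)*11 + (31/3)*33) - 1484)² = ((11/3 + 341) - 1484)² = (1034/3 - 1484)² = (-3418/3)² = 11682724/9 ≈ 1.2981e+6)
I/K = 642642/(11682724/9) = 642642*(9/11682724) = 2891889/5841362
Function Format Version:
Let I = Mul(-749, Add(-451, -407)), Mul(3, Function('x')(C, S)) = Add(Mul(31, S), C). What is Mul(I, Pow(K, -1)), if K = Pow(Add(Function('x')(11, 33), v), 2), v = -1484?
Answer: Rational(2891889, 5841362) ≈ 0.49507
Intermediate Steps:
Function('x')(C, S) = Add(Mul(Rational(1, 3), C), Mul(Rational(31, 3), S)) (Function('x')(C, S) = Mul(Rational(1, 3), Add(Mul(31, S), C)) = Mul(Rational(1, 3), Add(C, Mul(31, S))) = Add(Mul(Rational(1, 3), C), Mul(Rational(31, 3), S)))
I = 642642 (I = Mul(-749, -858) = 642642)
K = Rational(11682724, 9) (K = Pow(Add(Add(Mul(Rational(1, 3), 11), Mul(Rational(31, 3), 33)), -1484), 2) = Pow(Add(Add(Rational(11, 3), 341), -1484), 2) = Pow(Add(Rational(1034, 3), -1484), 2) = Pow(Rational(-3418, 3), 2) = Rational(11682724, 9) ≈ 1.2981e+6)
Mul(I, Pow(K, -1)) = Mul(642642, Pow(Rational(11682724, 9), -1)) = Mul(642642, Rational(9, 11682724)) = Rational(2891889, 5841362)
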